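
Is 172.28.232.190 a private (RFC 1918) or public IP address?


RFC 1918 private ranges:
  10.0.0.0/8 (10.0.0.0 - 10.255.255.255)
  172.16.0.0/12 (172.16.0.0 - 172.31.255.255)
  192.168.0.0/16 (192.168.0.0 - 192.168.255.255)
Private (in 172.16.0.0/12)


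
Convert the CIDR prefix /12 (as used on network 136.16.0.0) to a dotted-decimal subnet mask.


/12 means 12 network bits, 20 host bits
Binary: 11111111111100000000000000000000
Mask: 255.240.0.0


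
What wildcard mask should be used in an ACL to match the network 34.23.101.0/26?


Subnet mask: 255.255.255.192
Wildcard = 255.255.255.255 - subnet mask
255 - 255 = 0
255 - 255 = 0
255 - 255 = 0
255 - 192 = 63
Wildcard: 0.0.0.63


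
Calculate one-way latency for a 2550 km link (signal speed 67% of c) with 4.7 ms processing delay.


Speed = 0.67 * 3e5 km/s = 201000 km/s
Propagation delay = 2550 / 201000 = 0.0127 s = 12.6866 ms
Processing delay = 4.7 ms
Total one-way latency = 17.3866 ms


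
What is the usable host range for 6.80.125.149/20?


Network: 6.80.112.0
Broadcast: 6.80.127.255
First usable = network + 1
Last usable = broadcast - 1
Range: 6.80.112.1 to 6.80.127.254


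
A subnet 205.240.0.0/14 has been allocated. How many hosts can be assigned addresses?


Host bits = 32 - 14 = 18
Total addresses = 2^18 = 262144
Usable = total - 2 (network and broadcast)
Usable hosts: 262142


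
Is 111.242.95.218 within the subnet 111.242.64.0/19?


Subnet network: 111.242.64.0
Test IP AND mask: 111.242.64.0
Yes, 111.242.95.218 is in 111.242.64.0/19


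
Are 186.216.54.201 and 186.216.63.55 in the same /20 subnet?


Mask: 255.255.240.0
186.216.54.201 AND mask = 186.216.48.0
186.216.63.55 AND mask = 186.216.48.0
Yes, same subnet (186.216.48.0)


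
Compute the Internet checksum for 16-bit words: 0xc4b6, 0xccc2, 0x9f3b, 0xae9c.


Sum all words (with carry folding):
+ 0xc4b6 = 0xc4b6
+ 0xccc2 = 0x9179
+ 0x9f3b = 0x30b5
+ 0xae9c = 0xdf51
One's complement: ~0xdf51
Checksum = 0x20ae


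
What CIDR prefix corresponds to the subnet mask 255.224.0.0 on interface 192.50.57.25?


Binary: 11111111.11100000.00000000.00000000
Count leading 1s
Prefix: /11


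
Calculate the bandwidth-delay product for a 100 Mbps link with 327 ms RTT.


BDP = bandwidth * RTT
= 100 Mbps * 327 ms
= 100 * 1e6 * 327 / 1000 bits
= 32700000 bits
= 4087500 bytes
= 3991.6992 KB
BDP = 32700000 bits (4087500 bytes)


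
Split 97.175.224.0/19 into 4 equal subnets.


New prefix = 19 + 2 = 21
Each subnet has 2048 addresses
  97.175.224.0/21
  97.175.232.0/21
  97.175.240.0/21
  97.175.248.0/21
Subnets: 97.175.224.0/21, 97.175.232.0/21, 97.175.240.0/21, 97.175.248.0/21


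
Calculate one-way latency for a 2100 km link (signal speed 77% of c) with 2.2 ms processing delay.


Speed = 0.77 * 3e5 km/s = 231000 km/s
Propagation delay = 2100 / 231000 = 0.0091 s = 9.0909 ms
Processing delay = 2.2 ms
Total one-way latency = 11.2909 ms


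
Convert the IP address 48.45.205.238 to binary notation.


48 = 00110000
45 = 00101101
205 = 11001101
238 = 11101110
Binary: 00110000.00101101.11001101.11101110


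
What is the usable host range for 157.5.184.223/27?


Network: 157.5.184.192
Broadcast: 157.5.184.223
First usable = network + 1
Last usable = broadcast - 1
Range: 157.5.184.193 to 157.5.184.222


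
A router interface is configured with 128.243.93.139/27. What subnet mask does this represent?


/27 means 27 network bits, 5 host bits
Binary: 11111111111111111111111111100000
Mask: 255.255.255.224


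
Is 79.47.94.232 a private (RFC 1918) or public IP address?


RFC 1918 private ranges:
  10.0.0.0/8 (10.0.0.0 - 10.255.255.255)
  172.16.0.0/12 (172.16.0.0 - 172.31.255.255)
  192.168.0.0/16 (192.168.0.0 - 192.168.255.255)
Public (not in any RFC 1918 range)


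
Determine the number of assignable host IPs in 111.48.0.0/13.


Host bits = 32 - 13 = 19
Total addresses = 2^19 = 524288
Usable = total - 2 (network and broadcast)
Usable hosts: 524286


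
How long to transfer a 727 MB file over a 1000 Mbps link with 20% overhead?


Effective throughput = 1000 * (1 - 20/100) = 800 Mbps
File size in Mb = 727 * 8 = 5816 Mb
Time = 5816 / 800
Time = 7.27 seconds


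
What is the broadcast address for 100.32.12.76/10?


Network: 100.0.0.0/10
Host bits = 22
Set all host bits to 1:
Broadcast: 100.63.255.255


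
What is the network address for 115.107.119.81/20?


IP:   01110011.01101011.01110111.01010001
Mask: 11111111.11111111.11110000.00000000
AND operation:
Net:  01110011.01101011.01110000.00000000
Network: 115.107.112.0/20


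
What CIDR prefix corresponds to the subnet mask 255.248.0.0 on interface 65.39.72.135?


Binary: 11111111.11111000.00000000.00000000
Count leading 1s
Prefix: /13


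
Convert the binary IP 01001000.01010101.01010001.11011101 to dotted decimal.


01001000 = 72
01010101 = 85
01010001 = 81
11011101 = 221
IP: 72.85.81.221


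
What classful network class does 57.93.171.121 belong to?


First octet: 57
Binary: 00111001
0xxxxxxx -> Class A (1-126)
Class A, default mask 255.0.0.0 (/8)


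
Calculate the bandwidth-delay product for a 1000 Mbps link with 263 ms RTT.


BDP = bandwidth * RTT
= 1000 Mbps * 263 ms
= 1000 * 1e6 * 263 / 1000 bits
= 263000000 bits
= 32875000 bytes
= 32104.4922 KB
BDP = 263000000 bits (32875000 bytes)


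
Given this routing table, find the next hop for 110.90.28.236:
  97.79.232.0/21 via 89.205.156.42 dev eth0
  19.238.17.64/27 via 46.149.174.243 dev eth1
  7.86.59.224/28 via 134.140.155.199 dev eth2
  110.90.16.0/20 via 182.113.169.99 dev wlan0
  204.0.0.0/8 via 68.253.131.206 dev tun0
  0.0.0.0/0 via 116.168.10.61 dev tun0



Longest prefix match for 110.90.28.236:
  /21 97.79.232.0: no
  /27 19.238.17.64: no
  /28 7.86.59.224: no
  /20 110.90.16.0: MATCH
  /8 204.0.0.0: no
  /0 0.0.0.0: MATCH
Selected: next-hop 182.113.169.99 via wlan0 (matched /20)


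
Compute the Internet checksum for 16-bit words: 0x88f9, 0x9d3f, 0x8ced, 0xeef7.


Sum all words (with carry folding):
+ 0x88f9 = 0x88f9
+ 0x9d3f = 0x2639
+ 0x8ced = 0xb326
+ 0xeef7 = 0xa21e
One's complement: ~0xa21e
Checksum = 0x5de1


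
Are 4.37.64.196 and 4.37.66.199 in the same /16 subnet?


Mask: 255.255.0.0
4.37.64.196 AND mask = 4.37.0.0
4.37.66.199 AND mask = 4.37.0.0
Yes, same subnet (4.37.0.0)


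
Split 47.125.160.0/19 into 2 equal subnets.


New prefix = 19 + 1 = 20
Each subnet has 4096 addresses
  47.125.160.0/20
  47.125.176.0/20
Subnets: 47.125.160.0/20, 47.125.176.0/20


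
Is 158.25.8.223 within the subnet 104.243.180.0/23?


Subnet network: 104.243.180.0
Test IP AND mask: 158.25.8.0
No, 158.25.8.223 is not in 104.243.180.0/23


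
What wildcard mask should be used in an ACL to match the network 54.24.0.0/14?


Subnet mask: 255.252.0.0
Wildcard = 255.255.255.255 - subnet mask
255 - 255 = 0
255 - 252 = 3
255 - 0 = 255
255 - 0 = 255
Wildcard: 0.3.255.255


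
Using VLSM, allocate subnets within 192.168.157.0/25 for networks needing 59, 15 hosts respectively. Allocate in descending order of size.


59 hosts -> /26 (62 usable): 192.168.157.0/26
15 hosts -> /27 (30 usable): 192.168.157.64/27
Allocation: 192.168.157.0/26 (59 hosts, 62 usable); 192.168.157.64/27 (15 hosts, 30 usable)


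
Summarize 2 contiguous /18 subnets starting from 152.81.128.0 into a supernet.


Original prefix: /18
Number of subnets: 2 = 2^1
New prefix = 18 - 1 = 17
Supernet: 152.81.128.0/17


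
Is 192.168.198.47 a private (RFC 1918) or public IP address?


RFC 1918 private ranges:
  10.0.0.0/8 (10.0.0.0 - 10.255.255.255)
  172.16.0.0/12 (172.16.0.0 - 172.31.255.255)
  192.168.0.0/16 (192.168.0.0 - 192.168.255.255)
Private (in 192.168.0.0/16)


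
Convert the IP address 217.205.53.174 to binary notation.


217 = 11011001
205 = 11001101
53 = 00110101
174 = 10101110
Binary: 11011001.11001101.00110101.10101110


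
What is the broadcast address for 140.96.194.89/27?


Network: 140.96.194.64/27
Host bits = 5
Set all host bits to 1:
Broadcast: 140.96.194.95


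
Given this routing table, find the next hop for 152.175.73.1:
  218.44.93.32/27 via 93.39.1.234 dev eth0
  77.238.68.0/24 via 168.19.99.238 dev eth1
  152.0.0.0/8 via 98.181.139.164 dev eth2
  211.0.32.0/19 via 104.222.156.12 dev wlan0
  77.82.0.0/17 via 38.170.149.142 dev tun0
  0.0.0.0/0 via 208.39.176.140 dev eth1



Longest prefix match for 152.175.73.1:
  /27 218.44.93.32: no
  /24 77.238.68.0: no
  /8 152.0.0.0: MATCH
  /19 211.0.32.0: no
  /17 77.82.0.0: no
  /0 0.0.0.0: MATCH
Selected: next-hop 98.181.139.164 via eth2 (matched /8)


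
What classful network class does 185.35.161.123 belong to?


First octet: 185
Binary: 10111001
10xxxxxx -> Class B (128-191)
Class B, default mask 255.255.0.0 (/16)


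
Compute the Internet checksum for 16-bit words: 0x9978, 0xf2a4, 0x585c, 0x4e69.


Sum all words (with carry folding):
+ 0x9978 = 0x9978
+ 0xf2a4 = 0x8c1d
+ 0x585c = 0xe479
+ 0x4e69 = 0x32e3
One's complement: ~0x32e3
Checksum = 0xcd1c


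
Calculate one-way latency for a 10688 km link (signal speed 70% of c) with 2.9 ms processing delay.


Speed = 0.7 * 3e5 km/s = 210000 km/s
Propagation delay = 10688 / 210000 = 0.0509 s = 50.8952 ms
Processing delay = 2.9 ms
Total one-way latency = 53.7952 ms


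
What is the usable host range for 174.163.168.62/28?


Network: 174.163.168.48
Broadcast: 174.163.168.63
First usable = network + 1
Last usable = broadcast - 1
Range: 174.163.168.49 to 174.163.168.62


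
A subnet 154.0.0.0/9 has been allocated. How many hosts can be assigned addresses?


Host bits = 32 - 9 = 23
Total addresses = 2^23 = 8388608
Usable = total - 2 (network and broadcast)
Usable hosts: 8388606


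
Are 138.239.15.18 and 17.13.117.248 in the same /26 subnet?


Mask: 255.255.255.192
138.239.15.18 AND mask = 138.239.15.0
17.13.117.248 AND mask = 17.13.117.192
No, different subnets (138.239.15.0 vs 17.13.117.192)


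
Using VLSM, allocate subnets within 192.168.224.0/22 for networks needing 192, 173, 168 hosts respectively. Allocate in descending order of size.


192 hosts -> /24 (254 usable): 192.168.224.0/24
173 hosts -> /24 (254 usable): 192.168.225.0/24
168 hosts -> /24 (254 usable): 192.168.226.0/24
Allocation: 192.168.224.0/24 (192 hosts, 254 usable); 192.168.225.0/24 (173 hosts, 254 usable); 192.168.226.0/24 (168 hosts, 254 usable)


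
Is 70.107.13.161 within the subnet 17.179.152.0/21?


Subnet network: 17.179.152.0
Test IP AND mask: 70.107.8.0
No, 70.107.13.161 is not in 17.179.152.0/21


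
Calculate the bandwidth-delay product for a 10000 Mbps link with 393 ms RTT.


BDP = bandwidth * RTT
= 10000 Mbps * 393 ms
= 10000 * 1e6 * 393 / 1000 bits
= 3930000000 bits
= 491250000 bytes
= 479736.3281 KB
BDP = 3930000000 bits (491250000 bytes)


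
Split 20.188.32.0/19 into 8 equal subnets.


New prefix = 19 + 3 = 22
Each subnet has 1024 addresses
  20.188.32.0/22
  20.188.36.0/22
  20.188.40.0/22
  20.188.44.0/22
  20.188.48.0/22
  20.188.52.0/22
  20.188.56.0/22
  20.188.60.0/22
Subnets: 20.188.32.0/22, 20.188.36.0/22, 20.188.40.0/22, 20.188.44.0/22, 20.188.48.0/22, 20.188.52.0/22, 20.188.56.0/22, 20.188.60.0/22


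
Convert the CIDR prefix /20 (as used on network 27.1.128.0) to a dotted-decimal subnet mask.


/20 means 20 network bits, 12 host bits
Binary: 11111111111111111111000000000000
Mask: 255.255.240.0


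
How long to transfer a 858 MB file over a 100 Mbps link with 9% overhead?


Effective throughput = 100 * (1 - 9/100) = 91 Mbps
File size in Mb = 858 * 8 = 6864 Mb
Time = 6864 / 91
Time = 75.4286 seconds


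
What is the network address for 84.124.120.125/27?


IP:   01010100.01111100.01111000.01111101
Mask: 11111111.11111111.11111111.11100000
AND operation:
Net:  01010100.01111100.01111000.01100000
Network: 84.124.120.96/27


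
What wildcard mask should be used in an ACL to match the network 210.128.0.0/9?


Subnet mask: 255.128.0.0
Wildcard = 255.255.255.255 - subnet mask
255 - 255 = 0
255 - 128 = 127
255 - 0 = 255
255 - 0 = 255
Wildcard: 0.127.255.255


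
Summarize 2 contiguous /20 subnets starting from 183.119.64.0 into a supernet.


Original prefix: /20
Number of subnets: 2 = 2^1
New prefix = 20 - 1 = 19
Supernet: 183.119.64.0/19


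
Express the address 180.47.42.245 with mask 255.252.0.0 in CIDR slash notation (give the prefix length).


Binary: 11111111.11111100.00000000.00000000
Count leading 1s
Prefix: /14


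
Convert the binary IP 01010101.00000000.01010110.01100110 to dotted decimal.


01010101 = 85
00000000 = 0
01010110 = 86
01100110 = 102
IP: 85.0.86.102


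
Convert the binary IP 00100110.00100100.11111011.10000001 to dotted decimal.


00100110 = 38
00100100 = 36
11111011 = 251
10000001 = 129
IP: 38.36.251.129


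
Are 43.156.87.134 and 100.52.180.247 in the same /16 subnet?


Mask: 255.255.0.0
43.156.87.134 AND mask = 43.156.0.0
100.52.180.247 AND mask = 100.52.0.0
No, different subnets (43.156.0.0 vs 100.52.0.0)


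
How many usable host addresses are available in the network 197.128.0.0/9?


Host bits = 32 - 9 = 23
Total addresses = 2^23 = 8388608
Usable = total - 2 (network and broadcast)
Usable hosts: 8388606


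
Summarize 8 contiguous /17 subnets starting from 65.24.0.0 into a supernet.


Original prefix: /17
Number of subnets: 8 = 2^3
New prefix = 17 - 3 = 14
Supernet: 65.24.0.0/14


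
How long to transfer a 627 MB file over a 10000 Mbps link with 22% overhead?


Effective throughput = 10000 * (1 - 22/100) = 7800 Mbps
File size in Mb = 627 * 8 = 5016 Mb
Time = 5016 / 7800
Time = 0.6431 seconds


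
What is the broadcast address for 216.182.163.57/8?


Network: 216.0.0.0/8
Host bits = 24
Set all host bits to 1:
Broadcast: 216.255.255.255


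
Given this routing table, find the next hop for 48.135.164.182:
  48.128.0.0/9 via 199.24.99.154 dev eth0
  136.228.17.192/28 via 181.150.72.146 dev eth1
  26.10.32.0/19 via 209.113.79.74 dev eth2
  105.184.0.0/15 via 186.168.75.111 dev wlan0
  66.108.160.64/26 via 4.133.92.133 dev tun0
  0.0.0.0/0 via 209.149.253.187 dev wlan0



Longest prefix match for 48.135.164.182:
  /9 48.128.0.0: MATCH
  /28 136.228.17.192: no
  /19 26.10.32.0: no
  /15 105.184.0.0: no
  /26 66.108.160.64: no
  /0 0.0.0.0: MATCH
Selected: next-hop 199.24.99.154 via eth0 (matched /9)


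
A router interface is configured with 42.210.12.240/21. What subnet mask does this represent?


/21 means 21 network bits, 11 host bits
Binary: 11111111111111111111100000000000
Mask: 255.255.248.0


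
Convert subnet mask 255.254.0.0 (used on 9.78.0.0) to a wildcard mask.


Subnet mask: 255.254.0.0
Wildcard = 255.255.255.255 - subnet mask
255 - 255 = 0
255 - 254 = 1
255 - 0 = 255
255 - 0 = 255
Wildcard: 0.1.255.255


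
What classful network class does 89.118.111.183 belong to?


First octet: 89
Binary: 01011001
0xxxxxxx -> Class A (1-126)
Class A, default mask 255.0.0.0 (/8)


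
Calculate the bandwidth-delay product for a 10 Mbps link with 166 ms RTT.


BDP = bandwidth * RTT
= 10 Mbps * 166 ms
= 10 * 1e6 * 166 / 1000 bits
= 1660000 bits
= 207500 bytes
= 202.6367 KB
BDP = 1660000 bits (207500 bytes)


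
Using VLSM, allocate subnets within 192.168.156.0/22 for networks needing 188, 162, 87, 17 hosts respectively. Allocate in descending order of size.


188 hosts -> /24 (254 usable): 192.168.156.0/24
162 hosts -> /24 (254 usable): 192.168.157.0/24
87 hosts -> /25 (126 usable): 192.168.158.0/25
17 hosts -> /27 (30 usable): 192.168.158.128/27
Allocation: 192.168.156.0/24 (188 hosts, 254 usable); 192.168.157.0/24 (162 hosts, 254 usable); 192.168.158.0/25 (87 hosts, 126 usable); 192.168.158.128/27 (17 hosts, 30 usable)


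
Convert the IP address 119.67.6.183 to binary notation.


119 = 01110111
67 = 01000011
6 = 00000110
183 = 10110111
Binary: 01110111.01000011.00000110.10110111


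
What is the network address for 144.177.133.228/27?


IP:   10010000.10110001.10000101.11100100
Mask: 11111111.11111111.11111111.11100000
AND operation:
Net:  10010000.10110001.10000101.11100000
Network: 144.177.133.224/27


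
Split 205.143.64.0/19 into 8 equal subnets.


New prefix = 19 + 3 = 22
Each subnet has 1024 addresses
  205.143.64.0/22
  205.143.68.0/22
  205.143.72.0/22
  205.143.76.0/22
  205.143.80.0/22
  205.143.84.0/22
  205.143.88.0/22
  205.143.92.0/22
Subnets: 205.143.64.0/22, 205.143.68.0/22, 205.143.72.0/22, 205.143.76.0/22, 205.143.80.0/22, 205.143.84.0/22, 205.143.88.0/22, 205.143.92.0/22


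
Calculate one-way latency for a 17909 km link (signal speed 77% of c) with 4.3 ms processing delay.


Speed = 0.77 * 3e5 km/s = 231000 km/s
Propagation delay = 17909 / 231000 = 0.0775 s = 77.5281 ms
Processing delay = 4.3 ms
Total one-way latency = 81.8281 ms


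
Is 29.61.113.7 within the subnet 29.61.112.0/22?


Subnet network: 29.61.112.0
Test IP AND mask: 29.61.112.0
Yes, 29.61.113.7 is in 29.61.112.0/22


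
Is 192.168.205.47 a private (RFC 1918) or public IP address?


RFC 1918 private ranges:
  10.0.0.0/8 (10.0.0.0 - 10.255.255.255)
  172.16.0.0/12 (172.16.0.0 - 172.31.255.255)
  192.168.0.0/16 (192.168.0.0 - 192.168.255.255)
Private (in 192.168.0.0/16)


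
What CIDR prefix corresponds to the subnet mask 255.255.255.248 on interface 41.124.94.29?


Binary: 11111111.11111111.11111111.11111000
Count leading 1s
Prefix: /29


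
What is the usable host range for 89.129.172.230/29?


Network: 89.129.172.224
Broadcast: 89.129.172.231
First usable = network + 1
Last usable = broadcast - 1
Range: 89.129.172.225 to 89.129.172.230


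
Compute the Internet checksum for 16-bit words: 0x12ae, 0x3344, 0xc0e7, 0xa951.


Sum all words (with carry folding):
+ 0x12ae = 0x12ae
+ 0x3344 = 0x45f2
+ 0xc0e7 = 0x06da
+ 0xa951 = 0xb02b
One's complement: ~0xb02b
Checksum = 0x4fd4


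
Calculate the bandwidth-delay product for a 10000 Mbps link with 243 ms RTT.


BDP = bandwidth * RTT
= 10000 Mbps * 243 ms
= 10000 * 1e6 * 243 / 1000 bits
= 2430000000 bits
= 303750000 bytes
= 296630.8594 KB
BDP = 2430000000 bits (303750000 bytes)


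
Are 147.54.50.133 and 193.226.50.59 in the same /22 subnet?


Mask: 255.255.252.0
147.54.50.133 AND mask = 147.54.48.0
193.226.50.59 AND mask = 193.226.48.0
No, different subnets (147.54.48.0 vs 193.226.48.0)


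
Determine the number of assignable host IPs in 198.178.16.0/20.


Host bits = 32 - 20 = 12
Total addresses = 2^12 = 4096
Usable = total - 2 (network and broadcast)
Usable hosts: 4094


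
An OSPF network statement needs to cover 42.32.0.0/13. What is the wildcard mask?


Subnet mask: 255.248.0.0
Wildcard = 255.255.255.255 - subnet mask
255 - 255 = 0
255 - 248 = 7
255 - 0 = 255
255 - 0 = 255
Wildcard: 0.7.255.255


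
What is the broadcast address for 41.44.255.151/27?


Network: 41.44.255.128/27
Host bits = 5
Set all host bits to 1:
Broadcast: 41.44.255.159


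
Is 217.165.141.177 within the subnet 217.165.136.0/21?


Subnet network: 217.165.136.0
Test IP AND mask: 217.165.136.0
Yes, 217.165.141.177 is in 217.165.136.0/21


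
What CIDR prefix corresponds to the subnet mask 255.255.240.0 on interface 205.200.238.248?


Binary: 11111111.11111111.11110000.00000000
Count leading 1s
Prefix: /20


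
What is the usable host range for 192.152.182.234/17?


Network: 192.152.128.0
Broadcast: 192.152.255.255
First usable = network + 1
Last usable = broadcast - 1
Range: 192.152.128.1 to 192.152.255.254


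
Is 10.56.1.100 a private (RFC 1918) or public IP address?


RFC 1918 private ranges:
  10.0.0.0/8 (10.0.0.0 - 10.255.255.255)
  172.16.0.0/12 (172.16.0.0 - 172.31.255.255)
  192.168.0.0/16 (192.168.0.0 - 192.168.255.255)
Private (in 10.0.0.0/8)


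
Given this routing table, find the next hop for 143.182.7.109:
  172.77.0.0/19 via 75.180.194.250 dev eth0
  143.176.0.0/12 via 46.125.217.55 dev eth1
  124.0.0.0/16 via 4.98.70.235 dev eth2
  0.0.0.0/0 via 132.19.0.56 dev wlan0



Longest prefix match for 143.182.7.109:
  /19 172.77.0.0: no
  /12 143.176.0.0: MATCH
  /16 124.0.0.0: no
  /0 0.0.0.0: MATCH
Selected: next-hop 46.125.217.55 via eth1 (matched /12)


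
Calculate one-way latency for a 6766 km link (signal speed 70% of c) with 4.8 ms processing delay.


Speed = 0.7 * 3e5 km/s = 210000 km/s
Propagation delay = 6766 / 210000 = 0.0322 s = 32.219 ms
Processing delay = 4.8 ms
Total one-way latency = 37.019 ms


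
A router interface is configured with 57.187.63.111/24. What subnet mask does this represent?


/24 means 24 network bits, 8 host bits
Binary: 11111111111111111111111100000000
Mask: 255.255.255.0


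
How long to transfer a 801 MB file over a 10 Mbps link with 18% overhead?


Effective throughput = 10 * (1 - 18/100) = 8.2 Mbps
File size in Mb = 801 * 8 = 6408 Mb
Time = 6408 / 8.2
Time = 781.4634 seconds


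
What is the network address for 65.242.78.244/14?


IP:   01000001.11110010.01001110.11110100
Mask: 11111111.11111100.00000000.00000000
AND operation:
Net:  01000001.11110000.00000000.00000000
Network: 65.240.0.0/14


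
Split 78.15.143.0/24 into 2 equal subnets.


New prefix = 24 + 1 = 25
Each subnet has 128 addresses
  78.15.143.0/25
  78.15.143.128/25
Subnets: 78.15.143.0/25, 78.15.143.128/25


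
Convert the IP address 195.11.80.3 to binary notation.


195 = 11000011
11 = 00001011
80 = 01010000
3 = 00000011
Binary: 11000011.00001011.01010000.00000011


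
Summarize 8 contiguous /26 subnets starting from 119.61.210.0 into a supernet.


Original prefix: /26
Number of subnets: 8 = 2^3
New prefix = 26 - 3 = 23
Supernet: 119.61.210.0/23


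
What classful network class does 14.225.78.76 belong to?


First octet: 14
Binary: 00001110
0xxxxxxx -> Class A (1-126)
Class A, default mask 255.0.0.0 (/8)


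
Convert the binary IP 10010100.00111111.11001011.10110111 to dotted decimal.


10010100 = 148
00111111 = 63
11001011 = 203
10110111 = 183
IP: 148.63.203.183


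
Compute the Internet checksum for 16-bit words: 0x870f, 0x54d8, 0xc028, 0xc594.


Sum all words (with carry folding):
+ 0x870f = 0x870f
+ 0x54d8 = 0xdbe7
+ 0xc028 = 0x9c10
+ 0xc594 = 0x61a5
One's complement: ~0x61a5
Checksum = 0x9e5a


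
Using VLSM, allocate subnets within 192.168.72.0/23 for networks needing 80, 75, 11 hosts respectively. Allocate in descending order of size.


80 hosts -> /25 (126 usable): 192.168.72.0/25
75 hosts -> /25 (126 usable): 192.168.72.128/25
11 hosts -> /28 (14 usable): 192.168.73.0/28
Allocation: 192.168.72.0/25 (80 hosts, 126 usable); 192.168.72.128/25 (75 hosts, 126 usable); 192.168.73.0/28 (11 hosts, 14 usable)


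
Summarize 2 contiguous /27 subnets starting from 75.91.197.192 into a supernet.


Original prefix: /27
Number of subnets: 2 = 2^1
New prefix = 27 - 1 = 26
Supernet: 75.91.197.192/26


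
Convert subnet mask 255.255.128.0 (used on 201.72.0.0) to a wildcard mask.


Subnet mask: 255.255.128.0
Wildcard = 255.255.255.255 - subnet mask
255 - 255 = 0
255 - 255 = 0
255 - 128 = 127
255 - 0 = 255
Wildcard: 0.0.127.255


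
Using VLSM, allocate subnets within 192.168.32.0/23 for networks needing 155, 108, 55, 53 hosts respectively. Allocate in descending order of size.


155 hosts -> /24 (254 usable): 192.168.32.0/24
108 hosts -> /25 (126 usable): 192.168.33.0/25
55 hosts -> /26 (62 usable): 192.168.33.128/26
53 hosts -> /26 (62 usable): 192.168.33.192/26
Allocation: 192.168.32.0/24 (155 hosts, 254 usable); 192.168.33.0/25 (108 hosts, 126 usable); 192.168.33.128/26 (55 hosts, 62 usable); 192.168.33.192/26 (53 hosts, 62 usable)


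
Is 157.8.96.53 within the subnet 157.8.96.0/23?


Subnet network: 157.8.96.0
Test IP AND mask: 157.8.96.0
Yes, 157.8.96.53 is in 157.8.96.0/23


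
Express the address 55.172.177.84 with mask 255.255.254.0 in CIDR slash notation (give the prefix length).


Binary: 11111111.11111111.11111110.00000000
Count leading 1s
Prefix: /23


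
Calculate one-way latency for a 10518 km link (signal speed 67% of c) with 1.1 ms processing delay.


Speed = 0.67 * 3e5 km/s = 201000 km/s
Propagation delay = 10518 / 201000 = 0.0523 s = 52.3284 ms
Processing delay = 1.1 ms
Total one-way latency = 53.4284 ms


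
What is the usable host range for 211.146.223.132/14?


Network: 211.144.0.0
Broadcast: 211.147.255.255
First usable = network + 1
Last usable = broadcast - 1
Range: 211.144.0.1 to 211.147.255.254


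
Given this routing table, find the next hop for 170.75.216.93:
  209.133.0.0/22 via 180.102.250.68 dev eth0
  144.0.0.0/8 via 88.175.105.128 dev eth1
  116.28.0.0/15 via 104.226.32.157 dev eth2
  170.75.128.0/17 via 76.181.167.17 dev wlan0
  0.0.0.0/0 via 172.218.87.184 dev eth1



Longest prefix match for 170.75.216.93:
  /22 209.133.0.0: no
  /8 144.0.0.0: no
  /15 116.28.0.0: no
  /17 170.75.128.0: MATCH
  /0 0.0.0.0: MATCH
Selected: next-hop 76.181.167.17 via wlan0 (matched /17)


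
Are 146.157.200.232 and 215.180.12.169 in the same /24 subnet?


Mask: 255.255.255.0
146.157.200.232 AND mask = 146.157.200.0
215.180.12.169 AND mask = 215.180.12.0
No, different subnets (146.157.200.0 vs 215.180.12.0)


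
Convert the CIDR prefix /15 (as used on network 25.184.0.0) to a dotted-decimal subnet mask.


/15 means 15 network bits, 17 host bits
Binary: 11111111111111100000000000000000
Mask: 255.254.0.0


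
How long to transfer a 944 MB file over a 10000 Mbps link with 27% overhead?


Effective throughput = 10000 * (1 - 27/100) = 7300 Mbps
File size in Mb = 944 * 8 = 7552 Mb
Time = 7552 / 7300
Time = 1.0345 seconds


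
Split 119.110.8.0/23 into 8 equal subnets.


New prefix = 23 + 3 = 26
Each subnet has 64 addresses
  119.110.8.0/26
  119.110.8.64/26
  119.110.8.128/26
  119.110.8.192/26
  119.110.9.0/26
  119.110.9.64/26
  119.110.9.128/26
  119.110.9.192/26
Subnets: 119.110.8.0/26, 119.110.8.64/26, 119.110.8.128/26, 119.110.8.192/26, 119.110.9.0/26, 119.110.9.64/26, 119.110.9.128/26, 119.110.9.192/26


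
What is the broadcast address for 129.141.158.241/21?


Network: 129.141.152.0/21
Host bits = 11
Set all host bits to 1:
Broadcast: 129.141.159.255


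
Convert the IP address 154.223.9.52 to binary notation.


154 = 10011010
223 = 11011111
9 = 00001001
52 = 00110100
Binary: 10011010.11011111.00001001.00110100


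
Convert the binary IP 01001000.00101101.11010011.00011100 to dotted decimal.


01001000 = 72
00101101 = 45
11010011 = 211
00011100 = 28
IP: 72.45.211.28


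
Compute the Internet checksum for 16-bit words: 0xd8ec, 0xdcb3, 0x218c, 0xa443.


Sum all words (with carry folding):
+ 0xd8ec = 0xd8ec
+ 0xdcb3 = 0xb5a0
+ 0x218c = 0xd72c
+ 0xa443 = 0x7b70
One's complement: ~0x7b70
Checksum = 0x848f


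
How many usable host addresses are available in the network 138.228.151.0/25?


Host bits = 32 - 25 = 7
Total addresses = 2^7 = 128
Usable = total - 2 (network and broadcast)
Usable hosts: 126


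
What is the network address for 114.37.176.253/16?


IP:   01110010.00100101.10110000.11111101
Mask: 11111111.11111111.00000000.00000000
AND operation:
Net:  01110010.00100101.00000000.00000000
Network: 114.37.0.0/16


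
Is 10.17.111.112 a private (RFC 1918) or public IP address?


RFC 1918 private ranges:
  10.0.0.0/8 (10.0.0.0 - 10.255.255.255)
  172.16.0.0/12 (172.16.0.0 - 172.31.255.255)
  192.168.0.0/16 (192.168.0.0 - 192.168.255.255)
Private (in 10.0.0.0/8)


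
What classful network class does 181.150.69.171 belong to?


First octet: 181
Binary: 10110101
10xxxxxx -> Class B (128-191)
Class B, default mask 255.255.0.0 (/16)


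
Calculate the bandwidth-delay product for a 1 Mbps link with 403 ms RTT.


BDP = bandwidth * RTT
= 1 Mbps * 403 ms
= 1 * 1e6 * 403 / 1000 bits
= 403000 bits
= 50375 bytes
= 49.1943 KB
BDP = 403000 bits (50375 bytes)


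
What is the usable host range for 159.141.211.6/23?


Network: 159.141.210.0
Broadcast: 159.141.211.255
First usable = network + 1
Last usable = broadcast - 1
Range: 159.141.210.1 to 159.141.211.254


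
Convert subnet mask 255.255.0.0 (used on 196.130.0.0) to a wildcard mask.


Subnet mask: 255.255.0.0
Wildcard = 255.255.255.255 - subnet mask
255 - 255 = 0
255 - 255 = 0
255 - 0 = 255
255 - 0 = 255
Wildcard: 0.0.255.255


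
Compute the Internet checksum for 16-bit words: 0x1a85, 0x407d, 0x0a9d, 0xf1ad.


Sum all words (with carry folding):
+ 0x1a85 = 0x1a85
+ 0x407d = 0x5b02
+ 0x0a9d = 0x659f
+ 0xf1ad = 0x574d
One's complement: ~0x574d
Checksum = 0xa8b2


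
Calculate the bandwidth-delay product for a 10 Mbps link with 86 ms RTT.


BDP = bandwidth * RTT
= 10 Mbps * 86 ms
= 10 * 1e6 * 86 / 1000 bits
= 860000 bits
= 107500 bytes
= 104.9805 KB
BDP = 860000 bits (107500 bytes)


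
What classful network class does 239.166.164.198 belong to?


First octet: 239
Binary: 11101111
1110xxxx -> Class D (224-239)
Class D (multicast), default mask N/A


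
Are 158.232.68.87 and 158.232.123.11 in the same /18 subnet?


Mask: 255.255.192.0
158.232.68.87 AND mask = 158.232.64.0
158.232.123.11 AND mask = 158.232.64.0
Yes, same subnet (158.232.64.0)


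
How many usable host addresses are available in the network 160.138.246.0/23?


Host bits = 32 - 23 = 9
Total addresses = 2^9 = 512
Usable = total - 2 (network and broadcast)
Usable hosts: 510


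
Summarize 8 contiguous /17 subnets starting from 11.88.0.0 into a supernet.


Original prefix: /17
Number of subnets: 8 = 2^3
New prefix = 17 - 3 = 14
Supernet: 11.88.0.0/14


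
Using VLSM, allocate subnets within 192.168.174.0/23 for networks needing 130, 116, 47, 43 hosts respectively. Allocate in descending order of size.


130 hosts -> /24 (254 usable): 192.168.174.0/24
116 hosts -> /25 (126 usable): 192.168.175.0/25
47 hosts -> /26 (62 usable): 192.168.175.128/26
43 hosts -> /26 (62 usable): 192.168.175.192/26
Allocation: 192.168.174.0/24 (130 hosts, 254 usable); 192.168.175.0/25 (116 hosts, 126 usable); 192.168.175.128/26 (47 hosts, 62 usable); 192.168.175.192/26 (43 hosts, 62 usable)


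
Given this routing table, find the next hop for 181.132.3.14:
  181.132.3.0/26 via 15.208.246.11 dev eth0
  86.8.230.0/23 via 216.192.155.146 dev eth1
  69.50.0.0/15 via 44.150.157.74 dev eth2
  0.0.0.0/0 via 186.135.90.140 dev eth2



Longest prefix match for 181.132.3.14:
  /26 181.132.3.0: MATCH
  /23 86.8.230.0: no
  /15 69.50.0.0: no
  /0 0.0.0.0: MATCH
Selected: next-hop 15.208.246.11 via eth0 (matched /26)


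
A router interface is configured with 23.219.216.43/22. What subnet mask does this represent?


/22 means 22 network bits, 10 host bits
Binary: 11111111111111111111110000000000
Mask: 255.255.252.0


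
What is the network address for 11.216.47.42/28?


IP:   00001011.11011000.00101111.00101010
Mask: 11111111.11111111.11111111.11110000
AND operation:
Net:  00001011.11011000.00101111.00100000
Network: 11.216.47.32/28


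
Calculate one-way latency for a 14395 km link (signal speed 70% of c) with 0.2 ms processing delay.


Speed = 0.7 * 3e5 km/s = 210000 km/s
Propagation delay = 14395 / 210000 = 0.0685 s = 68.5476 ms
Processing delay = 0.2 ms
Total one-way latency = 68.7476 ms


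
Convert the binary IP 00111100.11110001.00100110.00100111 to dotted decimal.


00111100 = 60
11110001 = 241
00100110 = 38
00100111 = 39
IP: 60.241.38.39


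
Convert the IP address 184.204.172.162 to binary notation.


184 = 10111000
204 = 11001100
172 = 10101100
162 = 10100010
Binary: 10111000.11001100.10101100.10100010


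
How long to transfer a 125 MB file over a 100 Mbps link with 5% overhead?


Effective throughput = 100 * (1 - 5/100) = 95 Mbps
File size in Mb = 125 * 8 = 1000 Mb
Time = 1000 / 95
Time = 10.5263 seconds


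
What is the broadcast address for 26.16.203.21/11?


Network: 26.0.0.0/11
Host bits = 21
Set all host bits to 1:
Broadcast: 26.31.255.255


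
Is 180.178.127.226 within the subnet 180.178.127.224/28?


Subnet network: 180.178.127.224
Test IP AND mask: 180.178.127.224
Yes, 180.178.127.226 is in 180.178.127.224/28


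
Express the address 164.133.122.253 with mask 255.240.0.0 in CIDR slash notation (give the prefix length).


Binary: 11111111.11110000.00000000.00000000
Count leading 1s
Prefix: /12


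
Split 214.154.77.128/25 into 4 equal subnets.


New prefix = 25 + 2 = 27
Each subnet has 32 addresses
  214.154.77.128/27
  214.154.77.160/27
  214.154.77.192/27
  214.154.77.224/27
Subnets: 214.154.77.128/27, 214.154.77.160/27, 214.154.77.192/27, 214.154.77.224/27


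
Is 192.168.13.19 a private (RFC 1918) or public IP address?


RFC 1918 private ranges:
  10.0.0.0/8 (10.0.0.0 - 10.255.255.255)
  172.16.0.0/12 (172.16.0.0 - 172.31.255.255)
  192.168.0.0/16 (192.168.0.0 - 192.168.255.255)
Private (in 192.168.0.0/16)


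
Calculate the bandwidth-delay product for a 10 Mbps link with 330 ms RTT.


BDP = bandwidth * RTT
= 10 Mbps * 330 ms
= 10 * 1e6 * 330 / 1000 bits
= 3300000 bits
= 412500 bytes
= 402.832 KB
BDP = 3300000 bits (412500 bytes)


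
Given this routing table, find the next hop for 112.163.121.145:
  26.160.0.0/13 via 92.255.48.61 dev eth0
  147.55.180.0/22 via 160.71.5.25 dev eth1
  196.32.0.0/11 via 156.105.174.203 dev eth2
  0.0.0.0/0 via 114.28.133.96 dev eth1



Longest prefix match for 112.163.121.145:
  /13 26.160.0.0: no
  /22 147.55.180.0: no
  /11 196.32.0.0: no
  /0 0.0.0.0: MATCH
Selected: next-hop 114.28.133.96 via eth1 (matched /0)


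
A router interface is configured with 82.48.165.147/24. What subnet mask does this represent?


/24 means 24 network bits, 8 host bits
Binary: 11111111111111111111111100000000
Mask: 255.255.255.0


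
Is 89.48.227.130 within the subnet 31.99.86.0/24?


Subnet network: 31.99.86.0
Test IP AND mask: 89.48.227.0
No, 89.48.227.130 is not in 31.99.86.0/24


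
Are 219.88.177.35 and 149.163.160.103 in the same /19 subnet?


Mask: 255.255.224.0
219.88.177.35 AND mask = 219.88.160.0
149.163.160.103 AND mask = 149.163.160.0
No, different subnets (219.88.160.0 vs 149.163.160.0)


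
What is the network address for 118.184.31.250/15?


IP:   01110110.10111000.00011111.11111010
Mask: 11111111.11111110.00000000.00000000
AND operation:
Net:  01110110.10111000.00000000.00000000
Network: 118.184.0.0/15


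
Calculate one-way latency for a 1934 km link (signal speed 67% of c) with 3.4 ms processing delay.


Speed = 0.67 * 3e5 km/s = 201000 km/s
Propagation delay = 1934 / 201000 = 0.0096 s = 9.6219 ms
Processing delay = 3.4 ms
Total one-way latency = 13.0219 ms


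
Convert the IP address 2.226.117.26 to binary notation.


2 = 00000010
226 = 11100010
117 = 01110101
26 = 00011010
Binary: 00000010.11100010.01110101.00011010


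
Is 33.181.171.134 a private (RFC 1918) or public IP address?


RFC 1918 private ranges:
  10.0.0.0/8 (10.0.0.0 - 10.255.255.255)
  172.16.0.0/12 (172.16.0.0 - 172.31.255.255)
  192.168.0.0/16 (192.168.0.0 - 192.168.255.255)
Public (not in any RFC 1918 range)


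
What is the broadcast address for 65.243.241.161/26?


Network: 65.243.241.128/26
Host bits = 6
Set all host bits to 1:
Broadcast: 65.243.241.191


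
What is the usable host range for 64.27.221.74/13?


Network: 64.24.0.0
Broadcast: 64.31.255.255
First usable = network + 1
Last usable = broadcast - 1
Range: 64.24.0.1 to 64.31.255.254


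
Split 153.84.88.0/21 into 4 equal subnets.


New prefix = 21 + 2 = 23
Each subnet has 512 addresses
  153.84.88.0/23
  153.84.90.0/23
  153.84.92.0/23
  153.84.94.0/23
Subnets: 153.84.88.0/23, 153.84.90.0/23, 153.84.92.0/23, 153.84.94.0/23


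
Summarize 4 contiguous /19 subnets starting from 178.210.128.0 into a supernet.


Original prefix: /19
Number of subnets: 4 = 2^2
New prefix = 19 - 2 = 17
Supernet: 178.210.128.0/17


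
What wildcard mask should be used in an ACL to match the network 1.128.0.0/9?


Subnet mask: 255.128.0.0
Wildcard = 255.255.255.255 - subnet mask
255 - 255 = 0
255 - 128 = 127
255 - 0 = 255
255 - 0 = 255
Wildcard: 0.127.255.255


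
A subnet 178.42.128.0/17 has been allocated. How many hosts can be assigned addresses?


Host bits = 32 - 17 = 15
Total addresses = 2^15 = 32768
Usable = total - 2 (network and broadcast)
Usable hosts: 32766


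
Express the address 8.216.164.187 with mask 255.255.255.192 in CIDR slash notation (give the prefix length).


Binary: 11111111.11111111.11111111.11000000
Count leading 1s
Prefix: /26


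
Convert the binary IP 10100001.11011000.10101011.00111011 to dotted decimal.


10100001 = 161
11011000 = 216
10101011 = 171
00111011 = 59
IP: 161.216.171.59


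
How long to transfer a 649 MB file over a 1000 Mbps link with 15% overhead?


Effective throughput = 1000 * (1 - 15/100) = 850 Mbps
File size in Mb = 649 * 8 = 5192 Mb
Time = 5192 / 850
Time = 6.1082 seconds


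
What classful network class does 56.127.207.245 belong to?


First octet: 56
Binary: 00111000
0xxxxxxx -> Class A (1-126)
Class A, default mask 255.0.0.0 (/8)


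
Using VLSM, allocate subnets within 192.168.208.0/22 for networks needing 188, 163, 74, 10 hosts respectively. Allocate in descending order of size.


188 hosts -> /24 (254 usable): 192.168.208.0/24
163 hosts -> /24 (254 usable): 192.168.209.0/24
74 hosts -> /25 (126 usable): 192.168.210.0/25
10 hosts -> /28 (14 usable): 192.168.210.128/28
Allocation: 192.168.208.0/24 (188 hosts, 254 usable); 192.168.209.0/24 (163 hosts, 254 usable); 192.168.210.0/25 (74 hosts, 126 usable); 192.168.210.128/28 (10 hosts, 14 usable)


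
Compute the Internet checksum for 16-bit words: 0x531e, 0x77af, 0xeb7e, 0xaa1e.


Sum all words (with carry folding):
+ 0x531e = 0x531e
+ 0x77af = 0xcacd
+ 0xeb7e = 0xb64c
+ 0xaa1e = 0x606b
One's complement: ~0x606b
Checksum = 0x9f94


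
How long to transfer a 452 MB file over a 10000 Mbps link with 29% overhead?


Effective throughput = 10000 * (1 - 29/100) = 7100 Mbps
File size in Mb = 452 * 8 = 3616 Mb
Time = 3616 / 7100
Time = 0.5093 seconds


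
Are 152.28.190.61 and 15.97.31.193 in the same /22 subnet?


Mask: 255.255.252.0
152.28.190.61 AND mask = 152.28.188.0
15.97.31.193 AND mask = 15.97.28.0
No, different subnets (152.28.188.0 vs 15.97.28.0)


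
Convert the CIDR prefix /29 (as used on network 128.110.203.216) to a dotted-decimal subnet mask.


/29 means 29 network bits, 3 host bits
Binary: 11111111111111111111111111111000
Mask: 255.255.255.248


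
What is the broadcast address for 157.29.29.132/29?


Network: 157.29.29.128/29
Host bits = 3
Set all host bits to 1:
Broadcast: 157.29.29.135


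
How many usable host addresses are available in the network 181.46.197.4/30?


Host bits = 32 - 30 = 2
Total addresses = 2^2 = 4
Usable = total - 2 (network and broadcast)
Usable hosts: 2


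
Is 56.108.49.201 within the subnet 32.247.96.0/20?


Subnet network: 32.247.96.0
Test IP AND mask: 56.108.48.0
No, 56.108.49.201 is not in 32.247.96.0/20


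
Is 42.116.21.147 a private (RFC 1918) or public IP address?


RFC 1918 private ranges:
  10.0.0.0/8 (10.0.0.0 - 10.255.255.255)
  172.16.0.0/12 (172.16.0.0 - 172.31.255.255)
  192.168.0.0/16 (192.168.0.0 - 192.168.255.255)
Public (not in any RFC 1918 range)


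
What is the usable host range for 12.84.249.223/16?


Network: 12.84.0.0
Broadcast: 12.84.255.255
First usable = network + 1
Last usable = broadcast - 1
Range: 12.84.0.1 to 12.84.255.254


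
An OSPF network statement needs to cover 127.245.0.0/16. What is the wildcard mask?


Subnet mask: 255.255.0.0
Wildcard = 255.255.255.255 - subnet mask
255 - 255 = 0
255 - 255 = 0
255 - 0 = 255
255 - 0 = 255
Wildcard: 0.0.255.255


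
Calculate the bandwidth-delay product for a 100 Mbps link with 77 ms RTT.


BDP = bandwidth * RTT
= 100 Mbps * 77 ms
= 100 * 1e6 * 77 / 1000 bits
= 7700000 bits
= 962500 bytes
= 939.9414 KB
BDP = 7700000 bits (962500 bytes)
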